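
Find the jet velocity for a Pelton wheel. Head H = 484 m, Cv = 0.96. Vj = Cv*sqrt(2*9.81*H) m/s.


Vj = 0.96 * sqrt(2*9.81*484) = 93.5499 m/s


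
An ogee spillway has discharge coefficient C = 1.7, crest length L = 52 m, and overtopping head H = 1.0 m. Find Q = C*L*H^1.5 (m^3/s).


Q = 1.7 * 52 * 1.0^1.5 = 88.4000 m^3/s


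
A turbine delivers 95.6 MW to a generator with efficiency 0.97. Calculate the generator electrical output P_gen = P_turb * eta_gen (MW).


P_gen = 95.6 * 0.97 = 92.7320 MW


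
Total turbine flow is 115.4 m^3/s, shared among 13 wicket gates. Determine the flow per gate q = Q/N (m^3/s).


q = 115.4 / 13 = 8.8769 m^3/s


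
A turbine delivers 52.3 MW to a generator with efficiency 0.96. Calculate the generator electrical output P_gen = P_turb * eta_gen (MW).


P_gen = 52.3 * 0.96 = 50.2080 MW


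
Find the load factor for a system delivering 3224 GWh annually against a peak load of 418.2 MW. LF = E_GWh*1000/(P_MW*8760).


LF = 3224 * 1000 / (418.2 * 8760) = 0.8800


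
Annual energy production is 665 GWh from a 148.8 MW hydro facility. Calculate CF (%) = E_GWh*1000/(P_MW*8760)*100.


CF = 665 * 1000 / (148.8 * 8760) * 100 = 51.0170 %


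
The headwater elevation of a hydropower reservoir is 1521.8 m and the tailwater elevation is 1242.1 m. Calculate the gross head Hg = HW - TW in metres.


Hg = 1521.8 - 1242.1 = 279.7000 m


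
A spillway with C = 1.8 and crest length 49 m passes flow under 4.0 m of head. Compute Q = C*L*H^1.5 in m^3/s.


Q = 1.8 * 49 * 4.0^1.5 = 705.6000 m^3/s


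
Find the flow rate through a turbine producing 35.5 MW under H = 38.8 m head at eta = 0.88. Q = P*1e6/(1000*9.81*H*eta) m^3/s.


Q = 35.5 * 1e6 / (1000 * 9.81 * 38.8 * 0.88) = 105.9851 m^3/s


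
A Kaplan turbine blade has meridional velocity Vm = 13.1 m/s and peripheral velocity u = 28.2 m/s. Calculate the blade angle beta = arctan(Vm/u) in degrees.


beta = arctan(13.1 / 28.2) = 24.9167 degrees


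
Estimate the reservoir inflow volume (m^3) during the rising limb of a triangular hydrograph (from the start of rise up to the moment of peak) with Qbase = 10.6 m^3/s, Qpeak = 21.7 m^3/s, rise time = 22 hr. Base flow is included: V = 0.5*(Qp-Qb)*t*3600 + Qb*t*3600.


V = 0.5*(21.7 - 10.6)*22*3600 + 10.6*22*3600 = 1.2791e+06 m^3


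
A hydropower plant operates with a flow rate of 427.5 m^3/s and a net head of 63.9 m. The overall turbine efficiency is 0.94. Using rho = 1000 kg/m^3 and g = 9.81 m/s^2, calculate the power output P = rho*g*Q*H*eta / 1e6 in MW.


P = 1000 * 9.81 * 427.5 * 63.9 * 0.94 / 1e6 = 251.9033 MW


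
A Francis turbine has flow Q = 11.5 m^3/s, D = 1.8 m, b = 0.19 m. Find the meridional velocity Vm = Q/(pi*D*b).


Vm = 11.5 / (pi * 1.8 * 0.19) = 10.7034 m/s


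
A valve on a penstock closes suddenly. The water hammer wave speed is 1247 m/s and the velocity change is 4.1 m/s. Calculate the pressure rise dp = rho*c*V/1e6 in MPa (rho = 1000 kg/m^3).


dp = 1000 * 1247 * 4.1 / 1e6 = 5.1127 MPa


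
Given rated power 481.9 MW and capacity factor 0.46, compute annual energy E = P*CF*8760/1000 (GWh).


E = 481.9 * 0.46 * 8760 / 1000 = 1941.8642 GWh


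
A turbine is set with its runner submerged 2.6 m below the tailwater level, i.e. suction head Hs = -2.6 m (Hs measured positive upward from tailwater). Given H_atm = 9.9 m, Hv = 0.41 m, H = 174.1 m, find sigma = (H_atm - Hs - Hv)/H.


sigma = (9.9 - (-2.6) - 0.41) / 174.1 = 0.0694


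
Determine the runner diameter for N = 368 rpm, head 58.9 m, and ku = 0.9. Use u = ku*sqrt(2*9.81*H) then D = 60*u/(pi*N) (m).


u = 0.9 * sqrt(2*9.81*58.9) = 30.5949 m/s
D = 60 * 30.5949 / (pi * 368) = 1.5878 m


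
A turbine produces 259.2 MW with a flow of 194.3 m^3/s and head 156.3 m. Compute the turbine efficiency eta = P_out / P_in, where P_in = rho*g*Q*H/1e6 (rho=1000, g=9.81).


P_in = 1000 * 9.81 * 194.3 * 156.3 / 1e6 = 297.9208 MW
eta = 259.2 / 297.9208 = 0.8700


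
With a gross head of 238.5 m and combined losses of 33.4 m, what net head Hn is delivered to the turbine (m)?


Hn = 238.5 - 33.4 = 205.1000 m


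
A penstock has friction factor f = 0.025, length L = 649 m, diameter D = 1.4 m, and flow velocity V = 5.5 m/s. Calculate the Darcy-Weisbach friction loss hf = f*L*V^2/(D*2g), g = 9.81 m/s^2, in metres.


hf = 0.025 * 649 * 5.5^2 / (1.4 * 2 * 9.81) = 17.8683 m


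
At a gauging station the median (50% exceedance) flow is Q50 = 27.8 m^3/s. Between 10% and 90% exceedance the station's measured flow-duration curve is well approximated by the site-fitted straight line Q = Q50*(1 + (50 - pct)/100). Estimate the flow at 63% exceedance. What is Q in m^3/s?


Q = 27.8 * (1 + (50 - 63)/100) = 24.1860 m^3/s


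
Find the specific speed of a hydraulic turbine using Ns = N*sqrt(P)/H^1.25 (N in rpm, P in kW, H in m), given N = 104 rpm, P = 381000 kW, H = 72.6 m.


Ns = 104 * 381000^0.5 / 72.6^1.25 = 302.9180


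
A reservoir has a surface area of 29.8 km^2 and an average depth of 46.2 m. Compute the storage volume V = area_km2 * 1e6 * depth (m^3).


V = 29.8 * 1e6 * 46.2 = 1.3768e+09 m^3


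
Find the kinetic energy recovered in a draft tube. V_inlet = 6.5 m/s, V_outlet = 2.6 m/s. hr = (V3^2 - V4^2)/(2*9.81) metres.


hr = (6.5^2 - 2.6^2) / (2*9.81) = 1.8089 m


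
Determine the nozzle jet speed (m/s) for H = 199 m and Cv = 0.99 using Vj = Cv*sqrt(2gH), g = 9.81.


Vj = 0.99 * sqrt(2*9.81*199) = 61.8602 m/s


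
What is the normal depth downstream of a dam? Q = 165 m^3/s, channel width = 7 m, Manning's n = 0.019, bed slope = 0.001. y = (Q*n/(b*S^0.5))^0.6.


y = (165 * 0.019 / (7 * 0.001^0.5))^0.6 = 4.9055 m


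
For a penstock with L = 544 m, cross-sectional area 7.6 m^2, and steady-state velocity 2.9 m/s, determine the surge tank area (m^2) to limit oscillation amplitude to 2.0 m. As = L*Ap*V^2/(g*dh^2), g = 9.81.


As = 544 * 7.6 * 2.9^2 / (9.81 * 2.0^2) = 886.0934 m^2


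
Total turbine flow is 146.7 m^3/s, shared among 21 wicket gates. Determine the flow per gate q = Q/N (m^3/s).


q = 146.7 / 21 = 6.9857 m^3/s


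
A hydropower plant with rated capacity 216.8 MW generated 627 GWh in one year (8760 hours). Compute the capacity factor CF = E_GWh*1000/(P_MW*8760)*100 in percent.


CF = 627 * 1000 / (216.8 * 8760) * 100 = 33.0145 %


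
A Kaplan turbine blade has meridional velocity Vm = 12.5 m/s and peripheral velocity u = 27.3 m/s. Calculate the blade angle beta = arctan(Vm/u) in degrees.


beta = arctan(12.5 / 27.3) = 24.6019 degrees


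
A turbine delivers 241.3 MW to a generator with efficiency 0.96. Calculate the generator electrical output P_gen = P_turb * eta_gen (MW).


P_gen = 241.3 * 0.96 = 231.6480 MW


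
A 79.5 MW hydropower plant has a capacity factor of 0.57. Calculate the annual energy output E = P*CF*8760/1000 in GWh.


E = 79.5 * 0.57 * 8760 / 1000 = 396.9594 GWh


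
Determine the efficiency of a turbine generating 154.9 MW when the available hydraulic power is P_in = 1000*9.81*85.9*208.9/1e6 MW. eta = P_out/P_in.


P_in = 1000 * 9.81 * 85.9 * 208.9 / 1e6 = 176.0356 MW
eta = 154.9 / 176.0356 = 0.8799


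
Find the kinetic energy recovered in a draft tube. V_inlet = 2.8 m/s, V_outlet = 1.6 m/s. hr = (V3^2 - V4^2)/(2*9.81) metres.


hr = (2.8^2 - 1.6^2) / (2*9.81) = 0.2691 m


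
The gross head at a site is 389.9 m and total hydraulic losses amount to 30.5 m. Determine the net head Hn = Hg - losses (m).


Hn = 389.9 - 30.5 = 359.4000 m


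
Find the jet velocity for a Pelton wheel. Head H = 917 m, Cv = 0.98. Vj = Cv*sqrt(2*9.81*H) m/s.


Vj = 0.98 * sqrt(2*9.81*917) = 131.4499 m/s


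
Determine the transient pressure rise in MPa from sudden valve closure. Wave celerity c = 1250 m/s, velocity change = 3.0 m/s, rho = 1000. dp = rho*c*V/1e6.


dp = 1000 * 1250 * 3.0 / 1e6 = 3.7500 MPa


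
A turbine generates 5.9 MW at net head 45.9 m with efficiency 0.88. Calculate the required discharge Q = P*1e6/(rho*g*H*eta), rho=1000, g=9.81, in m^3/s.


Q = 5.9 * 1e6 / (1000 * 9.81 * 45.9 * 0.88) = 14.8898 m^3/s


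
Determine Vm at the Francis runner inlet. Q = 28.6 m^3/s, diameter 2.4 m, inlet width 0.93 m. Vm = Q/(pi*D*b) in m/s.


Vm = 28.6 / (pi * 2.4 * 0.93) = 4.0787 m/s


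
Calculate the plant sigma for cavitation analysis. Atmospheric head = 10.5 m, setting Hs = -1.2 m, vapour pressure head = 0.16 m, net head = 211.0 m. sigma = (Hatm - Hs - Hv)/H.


sigma = (10.5 - (-1.2) - 0.16) / 211.0 = 0.0547


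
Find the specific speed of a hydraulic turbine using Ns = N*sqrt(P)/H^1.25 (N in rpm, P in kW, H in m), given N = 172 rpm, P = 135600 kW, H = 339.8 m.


Ns = 172 * 135600^0.5 / 339.8^1.25 = 43.4139


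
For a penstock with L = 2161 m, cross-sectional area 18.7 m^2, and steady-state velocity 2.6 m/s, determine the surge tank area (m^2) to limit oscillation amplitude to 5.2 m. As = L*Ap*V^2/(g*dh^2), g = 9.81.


As = 2161 * 18.7 * 2.6^2 / (9.81 * 5.2^2) = 1029.8344 m^2


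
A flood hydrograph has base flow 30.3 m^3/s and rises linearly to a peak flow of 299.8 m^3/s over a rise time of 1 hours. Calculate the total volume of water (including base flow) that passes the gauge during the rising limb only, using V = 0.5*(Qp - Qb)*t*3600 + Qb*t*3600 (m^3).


V = 0.5*(299.8 - 30.3)*1*3600 + 30.3*1*3600 = 594180.0000 m^3


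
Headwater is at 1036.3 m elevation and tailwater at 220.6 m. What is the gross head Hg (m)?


Hg = 1036.3 - 220.6 = 815.7000 m


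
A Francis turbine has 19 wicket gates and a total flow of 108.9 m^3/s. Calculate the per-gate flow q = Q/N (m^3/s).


q = 108.9 / 19 = 5.7316 m^3/s


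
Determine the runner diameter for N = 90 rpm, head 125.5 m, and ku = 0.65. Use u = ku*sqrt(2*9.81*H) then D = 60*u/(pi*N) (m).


u = 0.65 * sqrt(2*9.81*125.5) = 32.2541 m/s
D = 60 * 32.2541 / (pi * 90) = 6.8445 m


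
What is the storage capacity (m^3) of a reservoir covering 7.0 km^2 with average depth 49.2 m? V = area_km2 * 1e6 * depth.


V = 7.0 * 1e6 * 49.2 = 3.4440e+08 m^3


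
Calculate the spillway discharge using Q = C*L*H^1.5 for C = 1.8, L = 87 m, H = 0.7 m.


Q = 1.8 * 87 * 0.7^1.5 = 91.7147 m^3/s


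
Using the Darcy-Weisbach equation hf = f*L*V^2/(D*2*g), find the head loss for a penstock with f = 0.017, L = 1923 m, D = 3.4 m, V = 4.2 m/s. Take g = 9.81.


hf = 0.017 * 1923 * 4.2^2 / (3.4 * 2 * 9.81) = 8.6447 m


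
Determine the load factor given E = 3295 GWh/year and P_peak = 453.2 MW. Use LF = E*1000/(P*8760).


LF = 3295 * 1000 / (453.2 * 8760) = 0.8300


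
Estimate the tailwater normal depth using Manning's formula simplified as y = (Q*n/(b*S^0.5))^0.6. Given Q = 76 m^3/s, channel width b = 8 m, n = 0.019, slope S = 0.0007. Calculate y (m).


y = (76 * 0.019 / (8 * 0.0007^0.5))^0.6 = 3.1649 m


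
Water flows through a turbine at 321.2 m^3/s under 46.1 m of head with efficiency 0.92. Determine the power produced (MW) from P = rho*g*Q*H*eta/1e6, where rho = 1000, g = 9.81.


P = 1000 * 9.81 * 321.2 * 46.1 * 0.92 / 1e6 = 133.6390 MW


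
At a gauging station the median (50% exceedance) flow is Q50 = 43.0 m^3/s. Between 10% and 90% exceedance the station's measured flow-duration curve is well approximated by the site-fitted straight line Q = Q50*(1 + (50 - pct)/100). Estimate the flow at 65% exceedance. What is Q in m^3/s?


Q = 43.0 * (1 + (50 - 65)/100) = 36.5500 m^3/s


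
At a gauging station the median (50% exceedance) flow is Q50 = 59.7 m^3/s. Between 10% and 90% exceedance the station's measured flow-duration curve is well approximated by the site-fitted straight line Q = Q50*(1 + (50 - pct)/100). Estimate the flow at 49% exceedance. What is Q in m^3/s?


Q = 59.7 * (1 + (50 - 49)/100) = 60.2970 m^3/s


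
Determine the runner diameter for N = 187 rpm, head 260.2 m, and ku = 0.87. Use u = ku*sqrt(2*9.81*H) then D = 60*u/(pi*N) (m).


u = 0.87 * sqrt(2*9.81*260.2) = 62.1616 m/s
D = 60 * 62.1616 / (pi * 187) = 6.3487 m


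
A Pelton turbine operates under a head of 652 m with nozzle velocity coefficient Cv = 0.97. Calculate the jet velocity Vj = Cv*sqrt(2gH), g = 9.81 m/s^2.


Vj = 0.97 * sqrt(2*9.81*652) = 109.7097 m/s


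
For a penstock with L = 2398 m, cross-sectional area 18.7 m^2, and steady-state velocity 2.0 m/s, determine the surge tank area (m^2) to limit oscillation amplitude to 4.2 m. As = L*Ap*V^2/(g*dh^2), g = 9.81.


As = 2398 * 18.7 * 2.0^2 / (9.81 * 4.2^2) = 1036.5331 m^2


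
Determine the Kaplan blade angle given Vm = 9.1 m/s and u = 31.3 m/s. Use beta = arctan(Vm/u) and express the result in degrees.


beta = arctan(9.1 / 31.3) = 16.2110 degrees


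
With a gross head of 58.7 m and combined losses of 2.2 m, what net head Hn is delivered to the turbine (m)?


Hn = 58.7 - 2.2 = 56.5000 m


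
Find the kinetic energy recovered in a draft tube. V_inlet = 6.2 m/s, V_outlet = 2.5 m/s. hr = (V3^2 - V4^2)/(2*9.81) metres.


hr = (6.2^2 - 2.5^2) / (2*9.81) = 1.6407 m


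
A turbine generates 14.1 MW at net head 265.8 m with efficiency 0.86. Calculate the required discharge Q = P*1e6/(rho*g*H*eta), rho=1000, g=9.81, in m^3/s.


Q = 14.1 * 1e6 / (1000 * 9.81 * 265.8 * 0.86) = 6.2878 m^3/s


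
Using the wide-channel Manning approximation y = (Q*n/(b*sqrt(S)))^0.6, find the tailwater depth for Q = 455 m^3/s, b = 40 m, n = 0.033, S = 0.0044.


y = (455 * 0.033 / (40 * 0.0044^0.5))^0.6 = 2.8291 m


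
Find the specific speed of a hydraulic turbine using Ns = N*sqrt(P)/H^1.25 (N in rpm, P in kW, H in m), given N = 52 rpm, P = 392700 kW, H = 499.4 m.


Ns = 52 * 392700^0.5 / 499.4^1.25 = 13.8030


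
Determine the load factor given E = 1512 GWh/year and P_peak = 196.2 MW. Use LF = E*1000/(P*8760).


LF = 1512 * 1000 / (196.2 * 8760) = 0.8797


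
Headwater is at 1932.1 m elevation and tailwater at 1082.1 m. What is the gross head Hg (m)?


Hg = 1932.1 - 1082.1 = 850.0000 m


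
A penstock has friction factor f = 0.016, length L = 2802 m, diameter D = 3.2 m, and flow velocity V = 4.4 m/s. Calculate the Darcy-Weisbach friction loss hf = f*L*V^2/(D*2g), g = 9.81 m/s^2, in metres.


hf = 0.016 * 2802 * 4.4^2 / (3.2 * 2 * 9.81) = 13.8243 m


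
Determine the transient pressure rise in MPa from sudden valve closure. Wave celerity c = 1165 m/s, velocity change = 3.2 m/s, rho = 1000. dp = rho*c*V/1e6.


dp = 1000 * 1165 * 3.2 / 1e6 = 3.7280 MPa


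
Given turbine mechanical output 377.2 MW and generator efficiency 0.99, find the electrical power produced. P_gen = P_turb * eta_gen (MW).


P_gen = 377.2 * 0.99 = 373.4280 MW


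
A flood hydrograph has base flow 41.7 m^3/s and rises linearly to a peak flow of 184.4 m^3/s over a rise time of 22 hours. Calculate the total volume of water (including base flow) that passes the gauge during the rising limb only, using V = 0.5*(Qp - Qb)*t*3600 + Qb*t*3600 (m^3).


V = 0.5*(184.4 - 41.7)*22*3600 + 41.7*22*3600 = 8.9536e+06 m^3


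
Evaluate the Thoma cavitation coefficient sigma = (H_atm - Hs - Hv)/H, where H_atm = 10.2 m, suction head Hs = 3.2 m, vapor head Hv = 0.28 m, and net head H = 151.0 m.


sigma = (10.2 - 3.2 - 0.28) / 151.0 = 0.0445


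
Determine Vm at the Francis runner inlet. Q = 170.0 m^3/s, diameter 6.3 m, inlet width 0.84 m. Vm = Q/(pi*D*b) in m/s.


Vm = 170.0 / (pi * 6.3 * 0.84) = 10.2254 m/s


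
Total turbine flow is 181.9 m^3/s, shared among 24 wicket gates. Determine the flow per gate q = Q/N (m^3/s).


q = 181.9 / 24 = 7.5792 m^3/s


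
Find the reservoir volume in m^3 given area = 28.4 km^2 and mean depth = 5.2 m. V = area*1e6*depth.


V = 28.4 * 1e6 * 5.2 = 1.4768e+08 m^3


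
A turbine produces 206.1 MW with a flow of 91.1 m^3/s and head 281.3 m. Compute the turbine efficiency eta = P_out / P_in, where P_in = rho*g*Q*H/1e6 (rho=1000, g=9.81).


P_in = 1000 * 9.81 * 91.1 * 281.3 / 1e6 = 251.3953 MW
eta = 206.1 / 251.3953 = 0.8198


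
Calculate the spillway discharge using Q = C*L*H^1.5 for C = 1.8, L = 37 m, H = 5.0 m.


Q = 1.8 * 37 * 5.0^1.5 = 744.6106 m^3/s


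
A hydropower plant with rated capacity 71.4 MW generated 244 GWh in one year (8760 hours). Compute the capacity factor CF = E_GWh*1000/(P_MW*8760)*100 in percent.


CF = 244 * 1000 / (71.4 * 8760) * 100 = 39.0110 %


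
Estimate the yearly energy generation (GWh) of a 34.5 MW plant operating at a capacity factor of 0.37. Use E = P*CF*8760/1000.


E = 34.5 * 0.37 * 8760 / 1000 = 111.8214 GWh


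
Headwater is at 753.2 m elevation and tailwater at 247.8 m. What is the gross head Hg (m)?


Hg = 753.2 - 247.8 = 505.4000 m


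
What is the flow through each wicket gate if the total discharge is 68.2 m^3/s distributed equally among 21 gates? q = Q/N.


q = 68.2 / 21 = 3.2476 m^3/s


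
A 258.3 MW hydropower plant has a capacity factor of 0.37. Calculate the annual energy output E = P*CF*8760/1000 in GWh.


E = 258.3 * 0.37 * 8760 / 1000 = 837.2020 GWh


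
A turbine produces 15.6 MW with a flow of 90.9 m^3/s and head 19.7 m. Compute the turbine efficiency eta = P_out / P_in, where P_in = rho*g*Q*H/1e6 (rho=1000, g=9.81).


P_in = 1000 * 9.81 * 90.9 * 19.7 / 1e6 = 17.5671 MW
eta = 15.6 / 17.5671 = 0.8880


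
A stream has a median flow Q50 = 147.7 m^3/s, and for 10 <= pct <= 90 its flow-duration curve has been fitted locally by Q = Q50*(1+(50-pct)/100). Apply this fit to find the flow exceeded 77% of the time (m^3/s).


Q = 147.7 * (1 + (50 - 77)/100) = 107.8210 m^3/s


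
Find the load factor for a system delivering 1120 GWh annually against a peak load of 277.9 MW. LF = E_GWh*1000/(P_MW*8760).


LF = 1120 * 1000 / (277.9 * 8760) = 0.4601


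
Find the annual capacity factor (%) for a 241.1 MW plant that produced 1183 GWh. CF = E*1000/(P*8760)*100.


CF = 1183 * 1000 / (241.1 * 8760) * 100 = 56.0123 %


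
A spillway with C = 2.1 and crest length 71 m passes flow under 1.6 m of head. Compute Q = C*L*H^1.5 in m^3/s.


Q = 2.1 * 71 * 1.6^1.5 = 301.7572 m^3/s


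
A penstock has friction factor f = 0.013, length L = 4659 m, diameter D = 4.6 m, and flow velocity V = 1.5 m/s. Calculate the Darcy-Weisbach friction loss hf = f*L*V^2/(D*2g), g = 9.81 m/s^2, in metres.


hf = 0.013 * 4659 * 1.5^2 / (4.6 * 2 * 9.81) = 1.5099 m


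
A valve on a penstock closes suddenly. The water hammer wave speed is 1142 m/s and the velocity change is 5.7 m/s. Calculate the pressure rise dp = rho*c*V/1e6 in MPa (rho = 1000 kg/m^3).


dp = 1000 * 1142 * 5.7 / 1e6 = 6.5094 MPa


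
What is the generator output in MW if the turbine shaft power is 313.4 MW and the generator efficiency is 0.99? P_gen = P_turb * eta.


P_gen = 313.4 * 0.99 = 310.2660 MW


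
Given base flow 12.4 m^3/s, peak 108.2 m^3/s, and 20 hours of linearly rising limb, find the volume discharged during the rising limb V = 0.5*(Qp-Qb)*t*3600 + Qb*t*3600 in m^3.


V = 0.5*(108.2 - 12.4)*20*3600 + 12.4*20*3600 = 4.3416e+06 m^3


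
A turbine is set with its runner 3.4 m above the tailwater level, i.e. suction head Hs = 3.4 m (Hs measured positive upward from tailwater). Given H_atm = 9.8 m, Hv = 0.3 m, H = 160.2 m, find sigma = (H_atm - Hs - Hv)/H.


sigma = (9.8 - 3.4 - 0.3) / 160.2 = 0.0381


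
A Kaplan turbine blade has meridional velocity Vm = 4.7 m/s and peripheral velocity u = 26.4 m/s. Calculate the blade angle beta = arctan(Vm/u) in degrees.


beta = arctan(4.7 / 26.4) = 10.0946 degrees


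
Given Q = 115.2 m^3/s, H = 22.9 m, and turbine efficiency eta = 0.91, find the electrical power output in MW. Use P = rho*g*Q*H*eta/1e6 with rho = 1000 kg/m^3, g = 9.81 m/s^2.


P = 1000 * 9.81 * 115.2 * 22.9 * 0.91 / 1e6 = 23.5504 MW


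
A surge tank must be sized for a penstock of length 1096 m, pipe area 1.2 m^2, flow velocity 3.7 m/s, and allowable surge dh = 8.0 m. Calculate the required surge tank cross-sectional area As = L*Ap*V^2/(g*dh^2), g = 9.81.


As = 1096 * 1.2 * 3.7^2 / (9.81 * 8.0^2) = 28.6778 m^2


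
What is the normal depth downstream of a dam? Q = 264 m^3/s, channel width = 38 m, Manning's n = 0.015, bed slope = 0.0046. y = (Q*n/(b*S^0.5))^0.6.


y = (264 * 0.015 / (38 * 0.0046^0.5))^0.6 = 1.2940 m


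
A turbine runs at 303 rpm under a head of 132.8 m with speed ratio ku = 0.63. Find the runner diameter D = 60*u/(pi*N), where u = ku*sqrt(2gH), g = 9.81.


u = 0.63 * sqrt(2*9.81*132.8) = 32.1580 m/s
D = 60 * 32.1580 / (pi * 303) = 2.0270 m


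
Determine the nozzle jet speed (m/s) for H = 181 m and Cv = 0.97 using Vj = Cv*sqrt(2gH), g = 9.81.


Vj = 0.97 * sqrt(2*9.81*181) = 57.8044 m/s


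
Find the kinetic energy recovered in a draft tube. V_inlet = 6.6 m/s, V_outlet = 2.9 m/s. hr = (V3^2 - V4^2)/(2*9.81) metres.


hr = (6.6^2 - 2.9^2) / (2*9.81) = 1.7915 m


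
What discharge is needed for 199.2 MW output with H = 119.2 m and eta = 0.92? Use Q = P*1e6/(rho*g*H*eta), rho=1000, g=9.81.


Q = 199.2 * 1e6 / (1000 * 9.81 * 119.2 * 0.92) = 185.1639 m^3/s


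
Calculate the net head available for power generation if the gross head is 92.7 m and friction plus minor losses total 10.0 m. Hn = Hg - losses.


Hn = 92.7 - 10.0 = 82.7000 m


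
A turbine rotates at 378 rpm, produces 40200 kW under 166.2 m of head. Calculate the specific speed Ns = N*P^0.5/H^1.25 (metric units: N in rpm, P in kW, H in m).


Ns = 378 * 40200^0.5 / 166.2^1.25 = 127.0036


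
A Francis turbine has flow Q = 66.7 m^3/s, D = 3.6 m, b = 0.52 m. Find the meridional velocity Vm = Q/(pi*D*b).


Vm = 66.7 / (pi * 3.6 * 0.52) = 11.3415 m/s


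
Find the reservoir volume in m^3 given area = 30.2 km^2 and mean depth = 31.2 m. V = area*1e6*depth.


V = 30.2 * 1e6 * 31.2 = 9.4224e+08 m^3


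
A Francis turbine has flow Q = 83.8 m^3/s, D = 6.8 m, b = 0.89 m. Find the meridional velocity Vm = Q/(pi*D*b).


Vm = 83.8 / (pi * 6.8 * 0.89) = 4.4075 m/s


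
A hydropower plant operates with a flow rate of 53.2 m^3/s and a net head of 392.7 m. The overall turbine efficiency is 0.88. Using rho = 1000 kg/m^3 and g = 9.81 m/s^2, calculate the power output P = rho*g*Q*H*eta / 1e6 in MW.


P = 1000 * 9.81 * 53.2 * 392.7 * 0.88 / 1e6 = 180.3533 MW


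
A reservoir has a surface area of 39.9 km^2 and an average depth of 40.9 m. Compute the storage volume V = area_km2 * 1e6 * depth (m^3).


V = 39.9 * 1e6 * 40.9 = 1.6319e+09 m^3


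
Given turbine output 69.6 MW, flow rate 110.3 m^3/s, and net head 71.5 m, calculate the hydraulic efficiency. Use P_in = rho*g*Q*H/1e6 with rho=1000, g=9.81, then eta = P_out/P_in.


P_in = 1000 * 9.81 * 110.3 * 71.5 / 1e6 = 77.3661 MW
eta = 69.6 / 77.3661 = 0.8996


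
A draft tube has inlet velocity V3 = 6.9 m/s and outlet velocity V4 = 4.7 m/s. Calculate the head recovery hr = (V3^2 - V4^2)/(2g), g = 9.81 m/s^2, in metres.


hr = (6.9^2 - 4.7^2) / (2*9.81) = 1.3007 m


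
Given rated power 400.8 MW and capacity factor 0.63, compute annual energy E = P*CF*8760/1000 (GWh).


E = 400.8 * 0.63 * 8760 / 1000 = 2211.9350 GWh


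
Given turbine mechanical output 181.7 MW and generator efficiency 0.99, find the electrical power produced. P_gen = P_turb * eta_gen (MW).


P_gen = 181.7 * 0.99 = 179.8830 MW


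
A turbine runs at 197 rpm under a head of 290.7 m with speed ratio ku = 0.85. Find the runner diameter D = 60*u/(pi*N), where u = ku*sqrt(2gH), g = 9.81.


u = 0.85 * sqrt(2*9.81*290.7) = 64.1935 m/s
D = 60 * 64.1935 / (pi * 197) = 6.2234 m


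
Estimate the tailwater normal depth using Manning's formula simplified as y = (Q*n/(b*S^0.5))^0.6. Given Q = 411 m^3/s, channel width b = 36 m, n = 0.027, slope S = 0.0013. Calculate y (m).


y = (411 * 0.027 / (36 * 0.0013^0.5))^0.6 = 3.6238 m


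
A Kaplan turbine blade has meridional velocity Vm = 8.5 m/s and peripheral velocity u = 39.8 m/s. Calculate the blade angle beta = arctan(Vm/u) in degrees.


beta = arctan(8.5 / 39.8) = 12.0554 degrees


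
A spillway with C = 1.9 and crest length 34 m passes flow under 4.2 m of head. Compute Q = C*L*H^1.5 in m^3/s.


Q = 1.9 * 34 * 4.2^1.5 = 556.0405 m^3/s


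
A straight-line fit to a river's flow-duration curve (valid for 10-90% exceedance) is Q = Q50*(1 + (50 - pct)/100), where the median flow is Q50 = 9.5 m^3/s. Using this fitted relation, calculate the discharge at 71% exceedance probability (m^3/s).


Q = 9.5 * (1 + (50 - 71)/100) = 7.5050 m^3/s


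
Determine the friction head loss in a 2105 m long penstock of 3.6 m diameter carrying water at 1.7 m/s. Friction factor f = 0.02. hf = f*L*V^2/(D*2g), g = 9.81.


hf = 0.02 * 2105 * 1.7^2 / (3.6 * 2 * 9.81) = 1.7226 m


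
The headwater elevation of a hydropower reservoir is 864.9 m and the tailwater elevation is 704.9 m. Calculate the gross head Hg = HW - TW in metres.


Hg = 864.9 - 704.9 = 160.0000 m


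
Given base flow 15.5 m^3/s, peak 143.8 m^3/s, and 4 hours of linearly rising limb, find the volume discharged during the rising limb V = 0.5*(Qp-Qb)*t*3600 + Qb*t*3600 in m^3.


V = 0.5*(143.8 - 15.5)*4*3600 + 15.5*4*3600 = 1.1470e+06 m^3


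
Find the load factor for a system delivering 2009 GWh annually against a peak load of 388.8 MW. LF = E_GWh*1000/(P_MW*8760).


LF = 2009 * 1000 / (388.8 * 8760) = 0.5899


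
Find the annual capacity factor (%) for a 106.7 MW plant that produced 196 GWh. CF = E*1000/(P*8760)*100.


CF = 196 * 1000 / (106.7 * 8760) * 100 = 20.9695 %


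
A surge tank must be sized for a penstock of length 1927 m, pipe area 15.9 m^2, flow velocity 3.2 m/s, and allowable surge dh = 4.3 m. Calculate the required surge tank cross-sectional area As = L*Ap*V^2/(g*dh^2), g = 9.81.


As = 1927 * 15.9 * 3.2^2 / (9.81 * 4.3^2) = 1729.7083 m^2


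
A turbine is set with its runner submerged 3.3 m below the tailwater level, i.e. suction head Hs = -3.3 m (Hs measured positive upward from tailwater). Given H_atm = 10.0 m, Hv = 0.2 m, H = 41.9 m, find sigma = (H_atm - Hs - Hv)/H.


sigma = (10.0 - (-3.3) - 0.2) / 41.9 = 0.3126


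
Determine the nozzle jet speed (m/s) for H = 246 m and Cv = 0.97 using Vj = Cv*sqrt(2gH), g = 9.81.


Vj = 0.97 * sqrt(2*9.81*246) = 67.3890 m/s


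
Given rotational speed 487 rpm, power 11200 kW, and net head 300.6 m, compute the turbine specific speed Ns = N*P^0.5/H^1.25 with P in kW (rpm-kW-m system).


Ns = 487 * 11200^0.5 / 300.6^1.25 = 41.1767


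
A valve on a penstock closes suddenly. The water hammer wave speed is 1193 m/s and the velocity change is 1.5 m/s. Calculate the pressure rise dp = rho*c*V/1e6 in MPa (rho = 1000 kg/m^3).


dp = 1000 * 1193 * 1.5 / 1e6 = 1.7895 MPa


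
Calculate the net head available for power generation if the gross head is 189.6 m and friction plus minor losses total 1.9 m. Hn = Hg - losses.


Hn = 189.6 - 1.9 = 187.7000 m


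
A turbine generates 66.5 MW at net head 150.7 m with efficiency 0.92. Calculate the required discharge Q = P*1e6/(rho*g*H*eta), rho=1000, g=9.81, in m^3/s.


Q = 66.5 * 1e6 / (1000 * 9.81 * 150.7 * 0.92) = 48.8935 m^3/s


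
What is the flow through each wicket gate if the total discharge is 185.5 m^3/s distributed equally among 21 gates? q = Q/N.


q = 185.5 / 21 = 8.8333 m^3/s


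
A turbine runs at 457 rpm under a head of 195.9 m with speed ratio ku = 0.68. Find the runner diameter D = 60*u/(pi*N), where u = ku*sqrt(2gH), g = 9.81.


u = 0.68 * sqrt(2*9.81*195.9) = 42.1576 m/s
D = 60 * 42.1576 / (pi * 457) = 1.7618 m


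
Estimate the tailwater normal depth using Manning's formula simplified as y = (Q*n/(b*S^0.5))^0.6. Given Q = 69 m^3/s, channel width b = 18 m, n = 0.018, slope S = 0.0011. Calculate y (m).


y = (69 * 0.018 / (18 * 0.0011^0.5))^0.6 = 1.5520 m


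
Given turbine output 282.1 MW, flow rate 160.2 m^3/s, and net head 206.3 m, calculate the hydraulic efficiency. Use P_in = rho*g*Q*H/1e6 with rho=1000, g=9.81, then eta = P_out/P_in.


P_in = 1000 * 9.81 * 160.2 * 206.3 / 1e6 = 324.2132 MW
eta = 282.1 / 324.2132 = 0.8701


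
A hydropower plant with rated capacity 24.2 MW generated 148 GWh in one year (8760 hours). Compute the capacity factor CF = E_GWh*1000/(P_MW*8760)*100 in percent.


CF = 148 * 1000 / (24.2 * 8760) * 100 = 69.8140 %


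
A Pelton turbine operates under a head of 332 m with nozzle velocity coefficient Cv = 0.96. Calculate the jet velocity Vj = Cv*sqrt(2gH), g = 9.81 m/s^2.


Vj = 0.96 * sqrt(2*9.81*332) = 77.4800 m/s


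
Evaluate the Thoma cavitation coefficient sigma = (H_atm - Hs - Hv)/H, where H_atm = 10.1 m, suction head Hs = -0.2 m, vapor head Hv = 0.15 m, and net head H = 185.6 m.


sigma = (10.1 - (-0.2) - 0.15) / 185.6 = 0.0547


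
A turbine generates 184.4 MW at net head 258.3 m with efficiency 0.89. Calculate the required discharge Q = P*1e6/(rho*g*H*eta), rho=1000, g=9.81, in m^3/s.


Q = 184.4 * 1e6 / (1000 * 9.81 * 258.3 * 0.89) = 81.7669 m^3/s


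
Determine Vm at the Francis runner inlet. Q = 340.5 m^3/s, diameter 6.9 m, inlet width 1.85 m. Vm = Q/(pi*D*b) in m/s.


Vm = 340.5 / (pi * 6.9 * 1.85) = 8.4908 m/s


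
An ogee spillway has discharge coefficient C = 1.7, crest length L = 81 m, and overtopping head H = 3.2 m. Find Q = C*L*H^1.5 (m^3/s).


Q = 1.7 * 81 * 3.2^1.5 = 788.2408 m^3/s


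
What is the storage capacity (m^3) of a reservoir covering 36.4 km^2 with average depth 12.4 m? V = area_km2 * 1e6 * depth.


V = 36.4 * 1e6 * 12.4 = 4.5136e+08 m^3


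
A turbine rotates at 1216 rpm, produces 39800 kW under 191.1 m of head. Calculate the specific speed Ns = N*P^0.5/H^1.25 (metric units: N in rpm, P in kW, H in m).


Ns = 1216 * 39800^0.5 / 191.1^1.25 = 341.4281


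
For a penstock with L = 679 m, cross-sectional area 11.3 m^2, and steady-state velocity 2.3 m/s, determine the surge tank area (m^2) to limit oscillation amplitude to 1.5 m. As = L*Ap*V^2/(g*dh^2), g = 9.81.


As = 679 * 11.3 * 2.3^2 / (9.81 * 1.5^2) = 1838.8757 m^2


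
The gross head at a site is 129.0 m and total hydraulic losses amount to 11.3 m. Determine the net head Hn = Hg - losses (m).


Hn = 129.0 - 11.3 = 117.7000 m


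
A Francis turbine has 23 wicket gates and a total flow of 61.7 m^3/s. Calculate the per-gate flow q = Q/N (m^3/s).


q = 61.7 / 23 = 2.6826 m^3/s


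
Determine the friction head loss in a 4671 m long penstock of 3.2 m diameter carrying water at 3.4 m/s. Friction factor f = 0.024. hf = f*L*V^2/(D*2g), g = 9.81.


hf = 0.024 * 4671 * 3.4^2 / (3.2 * 2 * 9.81) = 20.6410 m


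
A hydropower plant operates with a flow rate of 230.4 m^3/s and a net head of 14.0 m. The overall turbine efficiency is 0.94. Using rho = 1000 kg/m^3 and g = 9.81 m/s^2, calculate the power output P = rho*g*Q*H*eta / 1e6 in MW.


P = 1000 * 9.81 * 230.4 * 14.0 * 0.94 / 1e6 = 29.7445 MW


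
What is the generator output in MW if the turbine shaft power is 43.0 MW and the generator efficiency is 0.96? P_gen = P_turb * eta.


P_gen = 43.0 * 0.96 = 41.2800 MW


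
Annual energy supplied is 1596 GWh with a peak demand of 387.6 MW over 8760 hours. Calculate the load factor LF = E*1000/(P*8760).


LF = 1596 * 1000 / (387.6 * 8760) = 0.4701


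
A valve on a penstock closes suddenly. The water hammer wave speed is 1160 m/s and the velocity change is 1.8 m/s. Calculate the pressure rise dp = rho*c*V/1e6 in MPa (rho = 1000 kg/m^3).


dp = 1000 * 1160 * 1.8 / 1e6 = 2.0880 MPa


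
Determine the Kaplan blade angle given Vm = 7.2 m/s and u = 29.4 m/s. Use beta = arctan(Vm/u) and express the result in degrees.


beta = arctan(7.2 / 29.4) = 13.7608 degrees


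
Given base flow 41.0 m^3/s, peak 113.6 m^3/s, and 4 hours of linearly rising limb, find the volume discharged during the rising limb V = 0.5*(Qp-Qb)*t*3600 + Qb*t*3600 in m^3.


V = 0.5*(113.6 - 41.0)*4*3600 + 41.0*4*3600 = 1.1131e+06 m^3


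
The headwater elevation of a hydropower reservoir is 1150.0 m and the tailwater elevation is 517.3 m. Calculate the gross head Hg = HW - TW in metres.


Hg = 1150.0 - 517.3 = 632.7000 m


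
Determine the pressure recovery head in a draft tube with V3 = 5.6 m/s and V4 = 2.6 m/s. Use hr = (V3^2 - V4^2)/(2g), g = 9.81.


hr = (5.6^2 - 2.6^2) / (2*9.81) = 1.2538 m


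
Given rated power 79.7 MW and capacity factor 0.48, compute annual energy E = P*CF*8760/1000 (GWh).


E = 79.7 * 0.48 * 8760 / 1000 = 335.1226 GWh


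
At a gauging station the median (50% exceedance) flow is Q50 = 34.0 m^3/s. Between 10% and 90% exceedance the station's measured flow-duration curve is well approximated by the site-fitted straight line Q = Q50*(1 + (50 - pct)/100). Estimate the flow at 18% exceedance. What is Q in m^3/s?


Q = 34.0 * (1 + (50 - 18)/100) = 44.8800 m^3/s


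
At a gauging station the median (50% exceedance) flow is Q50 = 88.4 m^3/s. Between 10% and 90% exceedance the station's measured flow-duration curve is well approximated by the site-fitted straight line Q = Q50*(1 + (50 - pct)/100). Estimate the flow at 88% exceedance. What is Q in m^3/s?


Q = 88.4 * (1 + (50 - 88)/100) = 54.8080 m^3/s


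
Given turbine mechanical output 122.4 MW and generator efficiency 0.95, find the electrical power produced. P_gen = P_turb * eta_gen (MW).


P_gen = 122.4 * 0.95 = 116.2800 MW


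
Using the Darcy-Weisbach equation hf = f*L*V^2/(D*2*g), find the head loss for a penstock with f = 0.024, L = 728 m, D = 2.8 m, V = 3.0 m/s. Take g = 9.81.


hf = 0.024 * 728 * 3.0^2 / (2.8 * 2 * 9.81) = 2.8624 m


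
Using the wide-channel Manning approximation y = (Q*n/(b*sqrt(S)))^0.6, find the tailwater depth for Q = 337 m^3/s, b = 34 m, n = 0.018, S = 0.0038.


y = (337 * 0.018 / (34 * 0.0038^0.5))^0.6 = 1.8920 m


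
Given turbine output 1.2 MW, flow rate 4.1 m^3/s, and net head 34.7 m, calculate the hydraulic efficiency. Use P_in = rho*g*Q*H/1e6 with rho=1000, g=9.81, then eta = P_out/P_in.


P_in = 1000 * 9.81 * 4.1 * 34.7 / 1e6 = 1.3957 MW
eta = 1.2 / 1.3957 = 0.8598


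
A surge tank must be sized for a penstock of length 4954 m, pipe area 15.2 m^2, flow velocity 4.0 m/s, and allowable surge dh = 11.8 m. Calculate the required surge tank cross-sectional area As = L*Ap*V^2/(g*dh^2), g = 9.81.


As = 4954 * 15.2 * 4.0^2 / (9.81 * 11.8^2) = 882.0365 m^2


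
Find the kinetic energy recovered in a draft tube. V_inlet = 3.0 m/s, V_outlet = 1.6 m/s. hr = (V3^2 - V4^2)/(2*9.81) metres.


hr = (3.0^2 - 1.6^2) / (2*9.81) = 0.3282 m


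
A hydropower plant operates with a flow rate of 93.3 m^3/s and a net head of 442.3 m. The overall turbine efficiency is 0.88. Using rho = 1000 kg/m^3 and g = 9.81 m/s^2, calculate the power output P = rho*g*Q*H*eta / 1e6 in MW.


P = 1000 * 9.81 * 93.3 * 442.3 * 0.88 / 1e6 = 356.2462 MW


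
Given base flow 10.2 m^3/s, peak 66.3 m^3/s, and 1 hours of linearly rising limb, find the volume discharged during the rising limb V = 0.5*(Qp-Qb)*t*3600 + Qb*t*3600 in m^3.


V = 0.5*(66.3 - 10.2)*1*3600 + 10.2*1*3600 = 137700.0000 m^3


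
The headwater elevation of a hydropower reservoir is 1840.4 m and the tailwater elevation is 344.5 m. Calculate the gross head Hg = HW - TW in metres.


Hg = 1840.4 - 344.5 = 1495.9000 m


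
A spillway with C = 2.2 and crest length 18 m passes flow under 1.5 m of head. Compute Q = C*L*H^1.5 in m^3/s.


Q = 2.2 * 18 * 1.5^1.5 = 72.7498 m^3/s


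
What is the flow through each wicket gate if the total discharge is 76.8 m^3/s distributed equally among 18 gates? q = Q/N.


q = 76.8 / 18 = 4.2667 m^3/s


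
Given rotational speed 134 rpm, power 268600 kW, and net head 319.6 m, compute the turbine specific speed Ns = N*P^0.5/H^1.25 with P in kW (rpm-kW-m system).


Ns = 134 * 268600^0.5 / 319.6^1.25 = 51.3925


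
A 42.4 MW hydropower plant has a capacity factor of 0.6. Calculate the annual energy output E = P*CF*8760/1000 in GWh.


E = 42.4 * 0.6 * 8760 / 1000 = 222.8544 GWh


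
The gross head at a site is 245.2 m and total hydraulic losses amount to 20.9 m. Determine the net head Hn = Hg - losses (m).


Hn = 245.2 - 20.9 = 224.3000 m


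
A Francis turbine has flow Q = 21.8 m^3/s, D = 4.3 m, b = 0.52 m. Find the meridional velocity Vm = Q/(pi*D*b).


Vm = 21.8 / (pi * 4.3 * 0.52) = 3.1034 m/s


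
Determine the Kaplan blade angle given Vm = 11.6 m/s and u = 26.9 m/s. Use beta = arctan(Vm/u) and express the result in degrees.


beta = arctan(11.6 / 26.9) = 23.3270 degrees


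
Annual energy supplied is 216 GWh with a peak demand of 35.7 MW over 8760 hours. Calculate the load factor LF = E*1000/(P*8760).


LF = 216 * 1000 / (35.7 * 8760) = 0.6907


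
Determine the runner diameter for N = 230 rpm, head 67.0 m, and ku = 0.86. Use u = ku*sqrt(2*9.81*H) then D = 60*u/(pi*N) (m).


u = 0.86 * sqrt(2*9.81*67.0) = 31.1807 m/s
D = 60 * 31.1807 / (pi * 230) = 2.5892 m


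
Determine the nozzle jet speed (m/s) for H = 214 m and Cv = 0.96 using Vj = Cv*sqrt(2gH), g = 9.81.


Vj = 0.96 * sqrt(2*9.81*214) = 62.2053 m/s


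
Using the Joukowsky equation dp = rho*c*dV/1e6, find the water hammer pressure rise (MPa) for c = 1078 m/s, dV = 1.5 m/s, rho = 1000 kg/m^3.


dp = 1000 * 1078 * 1.5 / 1e6 = 1.6170 MPa


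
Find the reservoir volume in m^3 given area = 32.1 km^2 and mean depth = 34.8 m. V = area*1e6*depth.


V = 32.1 * 1e6 * 34.8 = 1.1171e+09 m^3


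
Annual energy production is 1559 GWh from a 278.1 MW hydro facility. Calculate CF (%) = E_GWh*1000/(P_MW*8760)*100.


CF = 1559 * 1000 / (278.1 * 8760) * 100 = 63.9943 %


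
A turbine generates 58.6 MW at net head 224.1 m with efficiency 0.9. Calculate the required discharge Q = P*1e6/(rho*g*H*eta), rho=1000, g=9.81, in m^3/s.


Q = 58.6 * 1e6 / (1000 * 9.81 * 224.1 * 0.9) = 29.6172 m^3/s


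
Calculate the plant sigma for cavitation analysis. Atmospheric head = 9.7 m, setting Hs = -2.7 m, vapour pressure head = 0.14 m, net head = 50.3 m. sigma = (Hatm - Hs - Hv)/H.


sigma = (9.7 - (-2.7) - 0.14) / 50.3 = 0.2437


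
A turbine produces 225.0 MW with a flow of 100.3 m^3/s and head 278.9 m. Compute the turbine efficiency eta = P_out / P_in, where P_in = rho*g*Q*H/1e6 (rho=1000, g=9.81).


P_in = 1000 * 9.81 * 100.3 * 278.9 / 1e6 = 274.4217 MW
eta = 225.0 / 274.4217 = 0.8199


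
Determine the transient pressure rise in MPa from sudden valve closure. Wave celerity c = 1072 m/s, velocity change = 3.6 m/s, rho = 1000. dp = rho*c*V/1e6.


dp = 1000 * 1072 * 3.6 / 1e6 = 3.8592 MPa


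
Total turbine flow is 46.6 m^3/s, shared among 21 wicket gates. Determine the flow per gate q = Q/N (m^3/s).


q = 46.6 / 21 = 2.2190 m^3/s


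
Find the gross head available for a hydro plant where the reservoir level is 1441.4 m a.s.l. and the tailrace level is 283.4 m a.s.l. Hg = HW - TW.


Hg = 1441.4 - 283.4 = 1158.0000 m


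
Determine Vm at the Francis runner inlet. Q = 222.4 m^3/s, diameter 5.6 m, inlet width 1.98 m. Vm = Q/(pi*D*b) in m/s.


Vm = 222.4 / (pi * 5.6 * 1.98) = 6.3846 m/s


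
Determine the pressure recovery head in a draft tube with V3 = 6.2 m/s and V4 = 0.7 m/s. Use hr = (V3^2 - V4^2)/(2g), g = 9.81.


hr = (6.2^2 - 0.7^2) / (2*9.81) = 1.9343 m


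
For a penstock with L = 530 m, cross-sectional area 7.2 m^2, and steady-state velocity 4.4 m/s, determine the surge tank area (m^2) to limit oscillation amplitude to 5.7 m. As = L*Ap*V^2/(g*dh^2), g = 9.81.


As = 530 * 7.2 * 4.4^2 / (9.81 * 5.7^2) = 231.7902 m^2


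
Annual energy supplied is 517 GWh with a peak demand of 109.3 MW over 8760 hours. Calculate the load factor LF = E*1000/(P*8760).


LF = 517 * 1000 / (109.3 * 8760) = 0.5400
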